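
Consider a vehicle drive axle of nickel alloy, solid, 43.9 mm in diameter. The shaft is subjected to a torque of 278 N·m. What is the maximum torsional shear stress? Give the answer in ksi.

2.43 ksi

J = πd⁴/32 = π(0.0439)⁴/32 = 3.646×10^-7 m⁴.
τ_max = T·r/J = 278.0 × 0.0220 / 3.646×10^-7 = 1.673×10^7 Pa.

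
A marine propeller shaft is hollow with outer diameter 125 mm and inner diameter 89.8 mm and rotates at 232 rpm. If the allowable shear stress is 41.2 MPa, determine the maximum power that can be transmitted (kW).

J = π(d_o⁴ − d_i⁴)/32 = π(0.125⁴ − 0.0898⁴)/32 = 1.758×10^-5 m⁴.
T_max = τ_allow·J/r = 4.12×10^7 × 1.758×10^-5 / 0.0625 = 11590 N·m.
ω = 2π·232/60 = 24.29 rad/s, so P_max = T_max·ω = 2.816×10^5 W.

282 kW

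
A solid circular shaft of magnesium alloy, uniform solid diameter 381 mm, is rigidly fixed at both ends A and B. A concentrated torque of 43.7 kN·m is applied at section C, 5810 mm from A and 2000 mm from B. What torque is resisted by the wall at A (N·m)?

With uniform GJ and both ends fixed, compatibility θ_AC = θ_CB gives T_A·a = T_B·b, together with T_A + T_B = T₀.
T_A = T₀·b/(a+b) = 43700·2000/7810 = 11190 N·m; T_B = 32510 N·m.

11200 N·m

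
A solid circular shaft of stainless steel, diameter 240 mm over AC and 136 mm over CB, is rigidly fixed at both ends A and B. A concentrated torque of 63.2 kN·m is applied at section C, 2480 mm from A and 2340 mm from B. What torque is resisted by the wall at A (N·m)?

Compatibility: T_A·a/J_AC = T_B·b/J_CB with T_A + T_B = T₀.
J_AC = 3.26×10^-4 m⁴, J_CB = 3.36×10^-5 m⁴, so T_A = T₀·(J_AC/a)/((J_AC/a)+(J_CB/b)) = 56970 N·m, T_B = 6226 N·m.

57000 N·m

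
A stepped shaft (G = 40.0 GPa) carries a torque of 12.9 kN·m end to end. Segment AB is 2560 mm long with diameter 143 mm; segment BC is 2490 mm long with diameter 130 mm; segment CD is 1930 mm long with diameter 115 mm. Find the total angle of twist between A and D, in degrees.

4.87°

J_AB = π(0.143)⁴/32 = 4.11×10^-5 m⁴; J_BC = π(0.130)⁴/32 = 2.80×10^-5 m⁴; J_CD = π(0.115)⁴/32 = 1.72×10^-5 m⁴.
θ = (T/G)·Σ L_i/J_i = (12900/40.0×10⁹)·(2.56/4.11×10^-5 + 2.49/2.80×10^-5 + 1.93/1.72×10^-5) = 0.08500 rad.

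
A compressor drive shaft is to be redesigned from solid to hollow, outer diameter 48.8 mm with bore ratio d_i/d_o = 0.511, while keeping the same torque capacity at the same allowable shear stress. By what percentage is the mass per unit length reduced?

Equal τ_max and T ⇒ the solid shaft needs d_s³ = d_o³(1−k⁴), so d_s = 48.8·(1−0.511⁴)^(1/3) = 47.66 mm.
Area ratio A_h/A_s = d_o²(1−k²)/d_s² = (1−k²)/(1−k⁴)^(2/3) = 0.7745.
Mass saving = 1 − 0.7745 = 22.6 %.

22.6 %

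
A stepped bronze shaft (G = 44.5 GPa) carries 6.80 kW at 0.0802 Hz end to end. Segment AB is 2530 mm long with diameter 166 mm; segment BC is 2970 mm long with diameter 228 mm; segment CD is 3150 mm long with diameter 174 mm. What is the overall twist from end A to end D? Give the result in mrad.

ω = 2π·0.0802 = 0.5039 rad/s, so T = P/ω = 6.80×10³ / 0.5039 = 13490 N·m.
J_AB = π(0.166)⁴/32 = 7.45×10^-5 m⁴; J_BC = π(0.228)⁴/32 = 2.65×10^-4 m⁴; J_CD = π(0.174)⁴/32 = 9.00×10^-5 m⁴.
θ = (T/G)·Σ L_i/J_i = (13490/44.5×10⁹)·(2.53/7.45×10^-5 + 2.97/2.65×10^-4 + 3.15/9.00×10^-5) = 0.02430 rad.

24.3 mrad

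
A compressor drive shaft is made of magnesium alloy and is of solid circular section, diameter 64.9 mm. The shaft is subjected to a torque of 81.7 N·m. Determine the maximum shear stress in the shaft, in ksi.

0.221 ksi

J = πd⁴/32 = π(0.0649)⁴/32 = 1.742×10^-6 m⁴.
τ_max = T·r/J = 81.70 × 0.0324 / 1.742×10^-6 = 1.522×10^6 Pa.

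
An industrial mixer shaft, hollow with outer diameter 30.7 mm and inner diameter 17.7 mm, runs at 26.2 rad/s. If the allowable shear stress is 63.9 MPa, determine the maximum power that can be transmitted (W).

8460 W

J = π(d_o⁴ − d_i⁴)/32 = π(0.0307⁴ − 0.0177⁴)/32 = 7.757×10^-8 m⁴.
T_max = τ_allow·J/r = 6.39×10^7 × 7.757×10^-8 / 0.0153 = 322.9 N·m.
ω = 26.2 rad/s, so P_max = T_max·ω = 8460 W.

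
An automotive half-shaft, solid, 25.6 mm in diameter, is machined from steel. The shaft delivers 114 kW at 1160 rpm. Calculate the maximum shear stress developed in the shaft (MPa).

285 MPa

ω = 2π·1160/60 = 121.5 rad/s, so T = P/ω = 114×10³ / 121.5 = 938.5 N·m.
J = πd⁴/32 = π(0.0256)⁴/32 = 4.217×10^-8 m⁴.
τ_max = T·r/J = 938.5 × 0.0128 / 4.217×10^-8 = 2.849×10^8 Pa.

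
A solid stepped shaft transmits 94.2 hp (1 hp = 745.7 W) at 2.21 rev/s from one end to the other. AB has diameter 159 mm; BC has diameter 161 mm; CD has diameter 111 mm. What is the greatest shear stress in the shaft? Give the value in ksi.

ω = 2π·2.21 = 13.89 rad/s, so T = P/ω = 94.2×745.7 / 13.89 = 5059 N·m.
Under the same torque, τ_max = 16T/(πd³) is largest where d is smallest — segment CD (d = 111 mm).
τ_max = 16·5059/(π·(0.111)³) = 1.884×10^7 Pa.

2.73 ksi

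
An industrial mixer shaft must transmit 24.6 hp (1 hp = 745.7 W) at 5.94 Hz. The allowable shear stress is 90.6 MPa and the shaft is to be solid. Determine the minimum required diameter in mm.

ω = 2π·5.94 = 37.32 rad/s, so T = P/ω = 24.6×745.7 / 37.32 = 491.5 N·m.
For a solid shaft τ_max = 16T/(πd³), so d = (16T/(π τ_allow))^(1/3) = (16·491.5/(π·9.06×10^7))^(1/3) = 0.03023 m.

30.2 mm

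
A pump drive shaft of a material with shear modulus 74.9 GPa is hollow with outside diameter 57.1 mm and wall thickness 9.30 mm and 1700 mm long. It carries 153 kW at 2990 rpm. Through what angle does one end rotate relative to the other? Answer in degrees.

0.768°

ω = 2π·2990/60 = 313.1 rad/s, so T = P/ω = 153×10³ / 313.1 = 488.6 N·m.
J = π(d_o⁴ − d_i⁴)/32 = π(0.0571⁴ − 0.0385⁴)/32 = 8.279×10^-7 m⁴.
θ = T·L/(G·J) = 488.6 × 1.70 / (74.9×10⁹ × 8.279×10^-7) = 0.01340 rad.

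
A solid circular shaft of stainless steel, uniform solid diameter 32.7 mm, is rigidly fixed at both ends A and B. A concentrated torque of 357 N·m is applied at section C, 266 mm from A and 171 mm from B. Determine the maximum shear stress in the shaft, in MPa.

With uniform GJ and both ends fixed, compatibility θ_AC = θ_CB gives T_A·a = T_B·b, together with T_A + T_B = T₀.
T_A = T₀·b/(a+b) = 357.0·171/437.0 = 139.7 N·m; T_B = 217.3 N·m.
τ in each portion: τ_AC = 2.03×10^7 Pa, τ_CB = 3.17×10^7 Pa; maximum is in CB.
τ_max = T_CB·r/J = 217.3·0.0163/1.12×10^-7 = 3.165×10^7 Pa.

31.7 MPa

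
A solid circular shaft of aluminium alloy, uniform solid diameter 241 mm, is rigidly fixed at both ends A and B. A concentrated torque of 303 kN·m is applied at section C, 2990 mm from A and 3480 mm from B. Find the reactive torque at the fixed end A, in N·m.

163000 N·m

With uniform GJ and both ends fixed, compatibility θ_AC = θ_CB gives T_A·a = T_B·b, together with T_A + T_B = T₀.
T_A = T₀·b/(a+b) = 303000·3480/6470 = 163000 N·m; T_B = 140000 N·m.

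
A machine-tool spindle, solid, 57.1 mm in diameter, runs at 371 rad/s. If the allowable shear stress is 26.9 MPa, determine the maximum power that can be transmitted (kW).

365 kW

J = πd⁴/32 = π(0.0571)⁴/32 = 1.044×10^-6 m⁴.
T_max = τ_allow·J/r = 2.69×10^7 × 1.044×10^-6 / 0.0285 = 983.3 N·m.
ω = 371 rad/s, so P_max = T_max·ω = 3.648×10^5 W.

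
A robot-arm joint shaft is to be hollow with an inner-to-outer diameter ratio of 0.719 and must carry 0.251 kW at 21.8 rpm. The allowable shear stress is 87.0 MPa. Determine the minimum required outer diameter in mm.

20.6 mm

ω = 2π·21.8/60 = 2.283 rad/s, so T = P/ω = 0.251×10³ / 2.283 = 109.9 N·m.
For a hollow shaft with d_i/d_o = 0.719: τ_max = 16T/(π d_o³ (1−k⁴)), so d_o = [16T/(π τ_allow (1−k⁴))]^(1/3) = [16·109.9/(π·8.70×10^7·0.7328)]^(1/3) = 0.02063 m.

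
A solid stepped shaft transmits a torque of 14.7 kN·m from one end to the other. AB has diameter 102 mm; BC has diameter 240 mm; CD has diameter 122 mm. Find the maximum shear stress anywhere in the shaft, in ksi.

Under the same torque, τ_max = 16T/(πd³) is largest where d is smallest — segment AB (d = 102 mm).
τ_max = 16·14700/(π·(0.102)³) = 7.055×10^7 Pa.

10.2 ksi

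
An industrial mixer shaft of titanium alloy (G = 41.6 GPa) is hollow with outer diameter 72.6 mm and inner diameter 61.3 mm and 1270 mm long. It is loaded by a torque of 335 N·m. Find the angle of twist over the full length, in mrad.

7.63 mrad

J = π(d_o⁴ − d_i⁴)/32 = π(0.0726⁴ − 0.0613⁴)/32 = 1.341×10^-6 m⁴.
θ = T·L/(G·J) = 335.0 × 1.27 / (41.6×10⁹ × 1.341×10^-6) = 7.626×10^-3 rad.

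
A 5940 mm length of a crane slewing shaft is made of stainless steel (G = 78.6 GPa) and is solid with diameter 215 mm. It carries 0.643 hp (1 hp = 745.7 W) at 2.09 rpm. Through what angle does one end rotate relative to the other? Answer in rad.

ω = 2π·2.09/60 = 0.2189 rad/s, so T = P/ω = 0.643×745.7 / 0.2189 = 2191 N·m.
J = πd⁴/32 = π(0.215)⁴/32 = 2.098×10^-4 m⁴.
θ = T·L/(G·J) = 2191 × 5.94 / (78.6×10⁹ × 2.098×10^-4) = 7.892×10^-4 rad.

7.89e-4 rad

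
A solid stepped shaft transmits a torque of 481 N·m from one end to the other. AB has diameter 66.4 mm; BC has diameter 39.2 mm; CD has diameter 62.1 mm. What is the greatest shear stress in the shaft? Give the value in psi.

Under the same torque, τ_max = 16T/(πd³) is largest where d is smallest — segment BC (d = 39.2 mm).
τ_max = 16·481.0/(π·(0.0392)³) = 4.067×10^7 Pa.

5900 psi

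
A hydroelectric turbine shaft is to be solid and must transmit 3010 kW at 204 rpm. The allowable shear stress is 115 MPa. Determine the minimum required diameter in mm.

ω = 2π·204/60 = 21.36 rad/s, so T = P/ω = 3010×10³ / 21.36 = 140900 N·m.
For a solid shaft τ_max = 16T/(πd³), so d = (16T/(π τ_allow))^(1/3) = (16·140900/(π·1.15×10^8))^(1/3) = 0.1841 m.

184 mm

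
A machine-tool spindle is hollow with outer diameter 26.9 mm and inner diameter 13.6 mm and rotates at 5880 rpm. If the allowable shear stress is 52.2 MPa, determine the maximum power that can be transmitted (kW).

J = π(d_o⁴ − d_i⁴)/32 = π(0.0269⁴ − 0.0136⁴)/32 = 4.805×10^-8 m⁴.
T_max = τ_allow·J/r = 5.22×10^7 × 4.805×10^-8 / 0.0135 = 186.5 N·m.
ω = 2π·5880/60 = 615.8 rad/s, so P_max = T_max·ω = 1.148×10^5 W.

115 kW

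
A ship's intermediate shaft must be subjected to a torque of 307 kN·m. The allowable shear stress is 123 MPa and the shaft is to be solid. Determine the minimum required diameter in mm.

233 mm

For a solid shaft τ_max = 16T/(πd³), so d = (16T/(π τ_allow))^(1/3) = (16·307000/(π·1.23×10^8))^(1/3) = 0.2334 m.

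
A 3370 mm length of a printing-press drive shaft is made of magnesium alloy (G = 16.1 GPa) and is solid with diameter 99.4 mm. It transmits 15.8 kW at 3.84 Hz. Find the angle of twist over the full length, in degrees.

ω = 2π·3.84 = 24.13 rad/s, so T = P/ω = 15.8×10³ / 24.13 = 654.9 N·m.
J = πd⁴/32 = π(0.0994)⁴/32 = 9.584×10^-6 m⁴.
θ = T·L/(G·J) = 654.9 × 3.37 / (16.1×10⁹ × 9.584×10^-6) = 0.01430 rad.

0.819°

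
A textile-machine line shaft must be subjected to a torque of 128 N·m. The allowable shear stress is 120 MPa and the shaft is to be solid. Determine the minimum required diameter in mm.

For a solid shaft τ_max = 16T/(πd³), so d = (16T/(π τ_allow))^(1/3) = (16·128.0/(π·1.20×10^8))^(1/3) = 0.01758 m.

17.6 mm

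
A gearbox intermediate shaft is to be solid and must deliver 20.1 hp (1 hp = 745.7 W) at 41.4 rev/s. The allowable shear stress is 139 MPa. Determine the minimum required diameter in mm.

ω = 2π·41.4 = 260.1 rad/s, so T = P/ω = 20.1×745.7 / 260.1 = 57.62 N·m.
For a solid shaft τ_max = 16T/(πd³), so d = (16T/(π τ_allow))^(1/3) = (16·57.62/(π·1.39×10^8))^(1/3) = 0.01283 m.

12.8 mm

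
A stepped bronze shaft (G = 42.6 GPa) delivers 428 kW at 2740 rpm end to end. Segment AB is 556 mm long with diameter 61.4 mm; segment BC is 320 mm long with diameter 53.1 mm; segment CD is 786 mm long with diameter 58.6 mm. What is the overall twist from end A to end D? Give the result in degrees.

2.98°

ω = 2π·2740/60 = 286.9 rad/s, so T = P/ω = 428×10³ / 286.9 = 1492 N·m.
J_AB = π(0.0614)⁴/32 = 1.40×10^-6 m⁴; J_BC = π(0.0531)⁴/32 = 7.81×10^-7 m⁴; J_CD = π(0.0586)⁴/32 = 1.16×10^-6 m⁴.
θ = (T/G)·Σ L_i/J_i = (1492/42.6×10⁹)·(0.556/1.40×10^-6 + 0.320/7.81×10^-7 + 0.786/1.16×10^-6) = 0.05208 rad.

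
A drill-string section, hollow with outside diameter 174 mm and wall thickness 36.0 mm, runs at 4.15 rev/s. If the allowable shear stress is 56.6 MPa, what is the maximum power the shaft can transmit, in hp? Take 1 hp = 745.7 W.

J = π(d_o⁴ − d_i⁴)/32 = π(0.174⁴ − 0.102⁴)/32 = 7.936×10^-5 m⁴.
T_max = τ_allow·J/r = 5.66×10^7 × 7.936×10^-5 / 0.0870 = 51630 N·m.
ω = 2π·4.15 = 26.08 rad/s, so P_max = T_max·ω = 1.346×10^6 W.

1810 hp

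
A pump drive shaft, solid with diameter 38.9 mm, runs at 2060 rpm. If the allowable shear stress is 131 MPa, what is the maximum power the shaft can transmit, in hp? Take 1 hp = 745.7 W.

438 hp

J = πd⁴/32 = π(0.0389)⁴/32 = 2.248×10^-7 m⁴.
T_max = τ_allow·J/r = 1.31×10^8 × 2.248×10^-7 / 0.0194 = 1514 N·m.
ω = 2π·2060/60 = 215.7 rad/s, so P_max = T_max·ω = 3.266×10^5 W.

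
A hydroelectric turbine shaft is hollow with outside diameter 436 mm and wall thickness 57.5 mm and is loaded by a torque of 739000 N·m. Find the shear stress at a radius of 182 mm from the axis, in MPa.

53.7 MPa

J = π(d_o⁴ − d_i⁴)/32 = π(0.436⁴ − 0.321⁴)/32 = 2.505×10^-3 m⁴.
Shear stress varies linearly with radius: τ = T·r/J = 739000 × 0.182 / 2.505×10^-3 = 5.368×10^7 Pa.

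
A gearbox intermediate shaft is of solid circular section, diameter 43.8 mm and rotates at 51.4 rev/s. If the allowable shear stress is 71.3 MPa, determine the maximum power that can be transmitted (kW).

380 kW

J = πd⁴/32 = π(0.0438)⁴/32 = 3.613×10^-7 m⁴.
T_max = τ_allow·J/r = 7.13×10^7 × 3.613×10^-7 / 0.0219 = 1176 N·m.
ω = 2π·51.4 = 323.0 rad/s, so P_max = T_max·ω = 3.799×10^5 W.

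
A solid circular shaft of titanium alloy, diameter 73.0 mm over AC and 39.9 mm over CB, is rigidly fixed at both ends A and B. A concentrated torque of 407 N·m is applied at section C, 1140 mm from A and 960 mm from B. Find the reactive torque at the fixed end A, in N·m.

368 N·m

Compatibility: T_A·a/J_AC = T_B·b/J_CB with T_A + T_B = T₀.
J_AC = 2.79×10^-6 m⁴, J_CB = 2.49×10^-7 m⁴, so T_A = T₀·(J_AC/a)/((J_AC/a)+(J_CB/b)) = 368.0 N·m, T_B = 39.00 N·m.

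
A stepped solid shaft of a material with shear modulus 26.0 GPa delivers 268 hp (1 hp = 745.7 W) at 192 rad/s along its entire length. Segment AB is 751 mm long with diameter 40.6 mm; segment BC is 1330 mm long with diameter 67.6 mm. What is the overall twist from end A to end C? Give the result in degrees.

7.95°

ω = 192 rad/s, so T = P/ω = 268×745.7 / 192.0 = 1041 N·m.
J_AB = π(0.0406)⁴/32 = 2.67×10^-7 m⁴; J_BC = π(0.0676)⁴/32 = 2.05×10^-6 m⁴.
θ = (T/G)·Σ L_i/J_i = (1041/26.0×10⁹)·(0.751/2.67×10^-7 + 1.33/2.05×10^-6) = 0.1387 rad.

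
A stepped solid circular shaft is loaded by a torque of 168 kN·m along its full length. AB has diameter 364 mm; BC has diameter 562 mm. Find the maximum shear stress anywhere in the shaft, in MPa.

17.7 MPa

Under the same torque, τ_max = 16T/(πd³) is largest where d is smallest — segment AB (d = 364 mm).
τ_max = 16·168000/(π·(0.364)³) = 1.774×10^7 Pa.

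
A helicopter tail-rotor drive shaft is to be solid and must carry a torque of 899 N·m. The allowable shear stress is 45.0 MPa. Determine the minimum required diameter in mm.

46.7 mm

For a solid shaft τ_max = 16T/(πd³), so d = (16T/(π τ_allow))^(1/3) = (16·899.0/(π·4.50×10^7))^(1/3) = 0.04668 m.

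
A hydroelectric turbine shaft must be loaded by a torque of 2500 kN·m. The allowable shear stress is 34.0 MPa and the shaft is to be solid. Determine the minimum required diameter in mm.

For a solid shaft τ_max = 16T/(πd³), so d = (16T/(π τ_allow))^(1/3) = (16·2.500e6/(π·3.40×10^7))^(1/3) = 0.7208 m.

721 mm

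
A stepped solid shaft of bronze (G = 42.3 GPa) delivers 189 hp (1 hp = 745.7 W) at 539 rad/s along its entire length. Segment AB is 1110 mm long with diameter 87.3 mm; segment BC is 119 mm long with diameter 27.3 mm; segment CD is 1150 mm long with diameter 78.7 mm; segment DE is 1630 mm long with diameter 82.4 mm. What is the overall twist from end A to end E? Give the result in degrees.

1.08°

ω = 539 rad/s, so T = P/ω = 189×745.7 / 539.0 = 261.5 N·m.
J_AB = π(0.0873)⁴/32 = 5.70×10^-6 m⁴; J_BC = π(0.0273)⁴/32 = 5.45×10^-8 m⁴; J_CD = π(0.0787)⁴/32 = 3.77×10^-6 m⁴; J_DE = π(0.0824)⁴/32 = 4.53×10^-6 m⁴.
θ = (T/G)·Σ L_i/J_i = (261.5/42.3×10⁹)·(1.11/5.70×10^-6 + 0.119/5.45×10^-8 + 1.15/3.77×10^-6 + 1.63/4.53×10^-6) = 0.01881 rad.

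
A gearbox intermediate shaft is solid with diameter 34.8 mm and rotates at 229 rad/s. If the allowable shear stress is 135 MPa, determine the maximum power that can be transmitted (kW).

256 kW

J = πd⁴/32 = π(0.0348)⁴/32 = 1.440×10^-7 m⁴.
T_max = τ_allow·J/r = 1.35×10^8 × 1.440×10^-7 / 0.0174 = 1117 N·m.
ω = 229 rad/s, so P_max = T_max·ω = 2.558×10^5 W.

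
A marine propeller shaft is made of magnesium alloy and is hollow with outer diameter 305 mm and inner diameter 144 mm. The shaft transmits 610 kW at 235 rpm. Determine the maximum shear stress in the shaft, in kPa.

4680 kPa

ω = 2π·235/60 = 24.61 rad/s, so T = P/ω = 610×10³ / 24.61 = 24790 N·m.
J = π(d_o⁴ − d_i⁴)/32 = π(0.305⁴ − 0.144⁴)/32 = 8.074×10^-4 m⁴.
τ_max = T·r/J = 24790 × 0.152 / 8.074×10^-4 = 4.682×10^6 Pa.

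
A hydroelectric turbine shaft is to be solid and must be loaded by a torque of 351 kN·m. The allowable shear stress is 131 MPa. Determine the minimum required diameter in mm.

For a solid shaft τ_max = 16T/(πd³), so d = (16T/(π τ_allow))^(1/3) = (16·351000/(π·1.31×10^8))^(1/3) = 0.2390 m.

239 mm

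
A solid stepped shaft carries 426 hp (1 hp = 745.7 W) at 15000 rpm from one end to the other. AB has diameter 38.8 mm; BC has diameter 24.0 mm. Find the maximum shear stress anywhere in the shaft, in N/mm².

74.5 N/mm²

ω = 2π·15000/60 = 1571 rad/s, so T = P/ω = 426×745.7 / 1571 = 202.2 N·m.
Under the same torque, τ_max = 16T/(πd³) is largest where d is smallest — segment BC (d = 24.0 mm).
τ_max = 16·202.2/(π·(0.0240)³) = 7.451×10^7 Pa.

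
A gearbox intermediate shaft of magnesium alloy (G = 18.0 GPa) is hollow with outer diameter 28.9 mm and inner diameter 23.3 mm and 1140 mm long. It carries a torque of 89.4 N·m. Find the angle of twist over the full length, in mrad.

143 mrad

J = π(d_o⁴ − d_i⁴)/32 = π(0.0289⁴ − 0.0233⁴)/32 = 3.955×10^-8 m⁴.
θ = T·L/(G·J) = 89.40 × 1.14 / (18.0×10⁹ × 3.955×10^-8) = 0.1432 rad.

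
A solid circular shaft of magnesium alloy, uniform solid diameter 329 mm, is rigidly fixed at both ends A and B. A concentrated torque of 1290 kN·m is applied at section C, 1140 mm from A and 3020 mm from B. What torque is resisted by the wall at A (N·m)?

936000 N·m

With uniform GJ and both ends fixed, compatibility θ_AC = θ_CB gives T_A·a = T_B·b, together with T_A + T_B = T₀.
T_A = T₀·b/(a+b) = 1.290e6·3020/4160 = 936500 N·m; T_B = 353500 N·m.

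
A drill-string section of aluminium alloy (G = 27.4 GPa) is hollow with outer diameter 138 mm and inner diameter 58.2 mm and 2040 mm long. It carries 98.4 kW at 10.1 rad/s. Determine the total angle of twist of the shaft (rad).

0.0210 rad

ω = 10.1 rad/s, so T = P/ω = 98.4×10³ / 10.10 = 9743 N·m.
J = π(d_o⁴ − d_i⁴)/32 = π(0.138⁴ − 0.0582⁴)/32 = 3.448×10^-5 m⁴.
θ = T·L/(G·J) = 9743 × 2.04 / (27.4×10⁹ × 3.448×10^-5) = 0.02104 rad.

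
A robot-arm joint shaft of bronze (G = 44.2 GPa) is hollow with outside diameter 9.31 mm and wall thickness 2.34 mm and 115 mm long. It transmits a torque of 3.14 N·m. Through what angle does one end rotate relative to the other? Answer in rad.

J = π(d_o⁴ − d_i⁴)/32 = π(0.00931⁴ − 0.00463⁴)/32 = 6.924×10^-10 m⁴.
θ = T·L/(G·J) = 3.140 × 0.115 / (44.2×10⁹ × 6.924×10^-10) = 0.01180 rad.

0.0118 rad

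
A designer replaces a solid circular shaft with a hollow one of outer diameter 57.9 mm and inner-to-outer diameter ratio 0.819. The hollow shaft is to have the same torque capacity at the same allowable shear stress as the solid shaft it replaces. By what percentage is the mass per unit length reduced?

51.0 %

Equal τ_max and T ⇒ the solid shaft needs d_s³ = d_o³(1−k⁴), so d_s = 57.9·(1−0.819⁴)^(1/3) = 47.44 mm.
Area ratio A_h/A_s = d_o²(1−k²)/d_s² = (1−k²)/(1−k⁴)^(2/3) = 0.4904.
Mass saving = 1 − 0.4904 = 51.0 %.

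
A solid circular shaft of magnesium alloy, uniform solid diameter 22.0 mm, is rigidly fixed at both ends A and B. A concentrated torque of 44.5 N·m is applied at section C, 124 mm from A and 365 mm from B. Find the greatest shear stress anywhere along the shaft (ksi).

2.30 ksi

With uniform GJ and both ends fixed, compatibility θ_AC = θ_CB gives T_A·a = T_B·b, together with T_A + T_B = T₀.
T_A = T₀·b/(a+b) = 44.50·365/489.0 = 33.22 N·m; T_B = 11.28 N·m.
τ in each portion: τ_AC = 1.59×10^7 Pa, τ_CB = 5.40×10^6 Pa; maximum is in AC.
τ_max = T_AC·r/J = 33.22·0.0110/2.30×10^-8 = 1.589×10^7 Pa.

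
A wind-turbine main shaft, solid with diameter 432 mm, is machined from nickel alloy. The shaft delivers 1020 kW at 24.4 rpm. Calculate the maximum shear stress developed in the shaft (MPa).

25.2 MPa

ω = 2π·24.4/60 = 2.555 rad/s, so T = P/ω = 1020×10³ / 2.555 = 399200 N·m.
J = πd⁴/32 = π(0.432)⁴/32 = 3.419×10^-3 m⁴.
τ_max = T·r/J = 399200 × 0.216 / 3.419×10^-3 = 2.522×10^7 Pa.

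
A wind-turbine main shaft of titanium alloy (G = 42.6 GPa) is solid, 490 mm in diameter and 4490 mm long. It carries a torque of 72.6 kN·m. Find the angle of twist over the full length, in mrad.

J = πd⁴/32 = π(0.490)⁴/32 = 5.660×10^-3 m⁴.
θ = T·L/(G·J) = 72600 × 4.49 / (42.6×10⁹ × 5.660×10^-3) = 1.352×10^-3 rad.

1.35 mrad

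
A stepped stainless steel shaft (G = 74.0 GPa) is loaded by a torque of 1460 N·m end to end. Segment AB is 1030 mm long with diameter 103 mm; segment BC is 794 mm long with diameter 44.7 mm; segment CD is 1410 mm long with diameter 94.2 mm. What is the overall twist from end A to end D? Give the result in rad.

0.0454 rad

J_AB = π(0.103)⁴/32 = 1.10×10^-5 m⁴; J_BC = π(0.0447)⁴/32 = 3.92×10^-7 m⁴; J_CD = π(0.0942)⁴/32 = 7.73×10^-6 m⁴.
θ = (T/G)·Σ L_i/J_i = (1460/74.0×10⁹)·(1.03/1.10×10^-5 + 0.794/3.92×10^-7 + 1.41/7.73×10^-6) = 0.04541 rad.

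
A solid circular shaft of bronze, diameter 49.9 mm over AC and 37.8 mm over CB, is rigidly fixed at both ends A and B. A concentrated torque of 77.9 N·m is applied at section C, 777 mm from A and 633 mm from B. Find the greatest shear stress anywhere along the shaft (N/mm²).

Compatibility: T_A·a/J_AC = T_B·b/J_CB with T_A + T_B = T₀.
J_AC = 6.09×10^-7 m⁴, J_CB = 2.00×10^-7 m⁴, so T_A = T₀·(J_AC/a)/((J_AC/a)+(J_CB/b)) = 55.48 N·m, T_B = 22.42 N·m.
τ in each portion: τ_AC = 2.27×10^6 Pa, τ_CB = 2.11×10^6 Pa; maximum is in AC.
τ_max = T_AC·r/J = 55.48·0.0249/6.09×10^-7 = 2.274×10^6 Pa.

2.27 N/mm²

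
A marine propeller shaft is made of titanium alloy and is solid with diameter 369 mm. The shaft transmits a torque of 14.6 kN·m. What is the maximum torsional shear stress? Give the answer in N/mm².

1.48 N/mm²

J = πd⁴/32 = π(0.369)⁴/32 = 1.820×10^-3 m⁴.
τ_max = T·r/J = 14600 × 0.184 / 1.820×10^-3 = 1.480×10^6 Pa.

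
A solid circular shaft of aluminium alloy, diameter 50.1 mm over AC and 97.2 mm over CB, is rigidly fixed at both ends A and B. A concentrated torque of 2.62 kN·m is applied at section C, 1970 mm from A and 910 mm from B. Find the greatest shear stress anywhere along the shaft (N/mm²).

14.1 N/mm²

Compatibility: T_A·a/J_AC = T_B·b/J_CB with T_A + T_B = T₀.
J_AC = 6.19×10^-7 m⁴, J_CB = 8.76×10^-6 m⁴, so T_A = T₀·(J_AC/a)/((J_AC/a)+(J_CB/b)) = 82.72 N·m, T_B = 2537 N·m.
τ in each portion: τ_AC = 3.35×10^6 Pa, τ_CB = 1.41×10^7 Pa; maximum is in CB.
τ_max = T_CB·r/J = 2537·0.0486/8.76×10^-6 = 1.407×10^7 Pa.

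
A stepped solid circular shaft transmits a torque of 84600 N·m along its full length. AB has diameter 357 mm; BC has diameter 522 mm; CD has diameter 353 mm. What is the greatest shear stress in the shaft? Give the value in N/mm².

9.80 N/mm²

Under the same torque, τ_max = 16T/(πd³) is largest where d is smallest — segment CD (d = 353 mm).
τ_max = 16·84600/(π·(0.353)³) = 9.795×10^6 Pa.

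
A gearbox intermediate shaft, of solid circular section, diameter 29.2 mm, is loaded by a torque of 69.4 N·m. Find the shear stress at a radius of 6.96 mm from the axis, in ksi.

J = πd⁴/32 = π(0.0292)⁴/32 = 7.137×10^-8 m⁴.
Shear stress varies linearly with radius: τ = T·r/J = 69.40 × 0.00696 / 7.137×10^-8 = 6.768×10^6 Pa.

0.982 ksi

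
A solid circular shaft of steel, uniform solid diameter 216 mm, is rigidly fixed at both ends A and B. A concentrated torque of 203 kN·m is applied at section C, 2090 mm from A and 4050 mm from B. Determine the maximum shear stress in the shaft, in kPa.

67700 kPa

With uniform GJ and both ends fixed, compatibility θ_AC = θ_CB gives T_A·a = T_B·b, together with T_A + T_B = T₀.
T_A = T₀·b/(a+b) = 203000·4050/6140 = 133900 N·m; T_B = 69100 N·m.
τ in each portion: τ_AC = 6.77×10^7 Pa, τ_CB = 3.49×10^7 Pa; maximum is in AC.
τ_max = T_AC·r/J = 133900·0.108/2.14×10^-4 = 6.767×10^7 Pa.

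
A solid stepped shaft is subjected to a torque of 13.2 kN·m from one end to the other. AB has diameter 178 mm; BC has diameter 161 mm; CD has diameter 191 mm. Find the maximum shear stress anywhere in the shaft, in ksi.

2.34 ksi

Under the same torque, τ_max = 16T/(πd³) is largest where d is smallest — segment BC (d = 161 mm).
τ_max = 16·13200/(π·(0.161)³) = 1.611×10^7 Pa.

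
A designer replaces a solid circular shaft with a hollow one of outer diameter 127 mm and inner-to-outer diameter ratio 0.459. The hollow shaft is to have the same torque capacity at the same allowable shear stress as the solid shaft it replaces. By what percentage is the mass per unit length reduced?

18.6 %

Equal τ_max and T ⇒ the solid shaft needs d_s³ = d_o³(1−k⁴), so d_s = 127·(1−0.459⁴)^(1/3) = 125.1 mm.
Area ratio A_h/A_s = d_o²(1−k²)/d_s² = (1−k²)/(1−k⁴)^(2/3) = 0.8136.
Mass saving = 1 − 0.8136 = 18.6 %.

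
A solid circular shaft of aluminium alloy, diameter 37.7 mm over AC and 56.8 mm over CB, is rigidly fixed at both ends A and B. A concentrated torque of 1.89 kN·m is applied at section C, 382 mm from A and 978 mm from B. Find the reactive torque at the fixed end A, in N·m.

Compatibility: T_A·a/J_AC = T_B·b/J_CB with T_A + T_B = T₀.
J_AC = 1.98×10^-7 m⁴, J_CB = 1.02×10^-6 m⁴, so T_A = T₀·(J_AC/a)/((J_AC/a)+(J_CB/b)) = 627.4 N·m, T_B = 1263 N·m.

627 N·m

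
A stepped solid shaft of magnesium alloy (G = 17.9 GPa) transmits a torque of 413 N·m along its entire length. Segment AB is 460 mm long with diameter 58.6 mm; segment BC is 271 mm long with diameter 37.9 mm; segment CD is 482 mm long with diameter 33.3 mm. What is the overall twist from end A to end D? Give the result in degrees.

7.57°

J_AB = π(0.0586)⁴/32 = 1.16×10^-6 m⁴; J_BC = π(0.0379)⁴/32 = 2.03×10^-7 m⁴; J_CD = π(0.0333)⁴/32 = 1.21×10^-7 m⁴.
θ = (T/G)·Σ L_i/J_i = (413.0/17.9×10⁹)·(0.460/1.16×10^-6 + 0.271/2.03×10^-7 + 0.482/1.21×10^-7) = 0.1322 rad.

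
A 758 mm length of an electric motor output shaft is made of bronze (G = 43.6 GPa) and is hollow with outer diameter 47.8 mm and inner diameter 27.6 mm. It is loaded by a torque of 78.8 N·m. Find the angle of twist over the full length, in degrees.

0.172°

J = π(d_o⁴ − d_i⁴)/32 = π(0.0478⁴ − 0.0276⁴)/32 = 4.556×10^-7 m⁴.
θ = T·L/(G·J) = 78.80 × 0.758 / (43.6×10⁹ × 4.556×10^-7) = 3.007×10^-3 rad.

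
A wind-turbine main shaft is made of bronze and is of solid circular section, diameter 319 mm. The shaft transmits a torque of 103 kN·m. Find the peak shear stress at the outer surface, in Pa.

J = πd⁴/32 = π(0.319)⁴/32 = 1.017×10^-3 m⁴.
τ_max = T·r/J = 103000 × 0.160 / 1.017×10^-3 = 1.616×10^7 Pa.

1.62e7 Pa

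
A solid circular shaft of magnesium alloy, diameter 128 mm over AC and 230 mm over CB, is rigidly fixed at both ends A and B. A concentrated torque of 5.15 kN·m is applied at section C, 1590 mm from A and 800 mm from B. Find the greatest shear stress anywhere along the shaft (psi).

298 psi

Compatibility: T_A·a/J_AC = T_B·b/J_CB with T_A + T_B = T₀.
J_AC = 2.64×10^-5 m⁴, J_CB = 2.75×10^-4 m⁴, so T_A = T₀·(J_AC/a)/((J_AC/a)+(J_CB/b)) = 237.1 N·m, T_B = 4913 N·m.
τ in each portion: τ_AC = 5.76×10^5 Pa, τ_CB = 2.06×10^6 Pa; maximum is in CB.
τ_max = T_CB·r/J = 4913·0.115/2.75×10^-4 = 2.056×10^6 Pa.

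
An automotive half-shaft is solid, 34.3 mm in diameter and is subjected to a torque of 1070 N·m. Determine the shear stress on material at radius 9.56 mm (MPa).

75.3 MPa

J = πd⁴/32 = π(0.0343)⁴/32 = 1.359×10^-7 m⁴.
Shear stress varies linearly with radius: τ = T·r/J = 1070 × 0.00956 / 1.359×10^-7 = 7.528×10^7 Pa.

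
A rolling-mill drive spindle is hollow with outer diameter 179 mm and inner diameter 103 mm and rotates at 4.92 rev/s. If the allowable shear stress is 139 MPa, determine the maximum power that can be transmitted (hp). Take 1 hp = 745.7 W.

5780 hp

J = π(d_o⁴ − d_i⁴)/32 = π(0.179⁴ − 0.103⁴)/32 = 8.974×10^-5 m⁴.
T_max = τ_allow·J/r = 1.39×10^8 × 8.974×10^-5 / 0.0895 = 139400 N·m.
ω = 2π·4.92 = 30.91 rad/s, so P_max = T_max·ω = 4.308×10^6 W.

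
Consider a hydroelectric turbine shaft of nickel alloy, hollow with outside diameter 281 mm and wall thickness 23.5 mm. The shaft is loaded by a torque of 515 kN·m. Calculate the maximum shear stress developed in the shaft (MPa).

J = π(d_o⁴ − d_i⁴)/32 = π(0.281⁴ − 0.234⁴)/32 = 3.178×10^-4 m⁴.
τ_max = T·r/J = 515000 × 0.141 / 3.178×10^-4 = 2.277×10^8 Pa.

228 MPa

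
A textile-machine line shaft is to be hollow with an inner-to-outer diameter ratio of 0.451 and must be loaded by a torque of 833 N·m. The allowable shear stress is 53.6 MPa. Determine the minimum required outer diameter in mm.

For a hollow shaft with d_i/d_o = 0.451: τ_max = 16T/(π d_o³ (1−k⁴)), so d_o = [16T/(π τ_allow (1−k⁴))]^(1/3) = [16·833.0/(π·5.36×10^7·0.9586)]^(1/3) = 0.04354 m.

43.5 mm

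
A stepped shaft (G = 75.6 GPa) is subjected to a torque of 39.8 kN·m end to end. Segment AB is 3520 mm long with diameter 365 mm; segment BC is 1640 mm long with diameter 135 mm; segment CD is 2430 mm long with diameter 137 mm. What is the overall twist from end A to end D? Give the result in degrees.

J_AB = π(0.365)⁴/32 = 1.74×10^-3 m⁴; J_BC = π(0.135)⁴/32 = 3.26×10^-5 m⁴; J_CD = π(0.137)⁴/32 = 3.46×10^-5 m⁴.
θ = (T/G)·Σ L_i/J_i = (39800/75.6×10⁹)·(3.52/1.74×10^-3 + 1.64/3.26×10^-5 + 2.43/3.46×10^-5) = 0.06453 rad.

3.70°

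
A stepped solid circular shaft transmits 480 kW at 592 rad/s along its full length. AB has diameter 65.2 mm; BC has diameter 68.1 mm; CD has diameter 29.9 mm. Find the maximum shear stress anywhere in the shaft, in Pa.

ω = 592 rad/s, so T = P/ω = 480×10³ / 592.0 = 810.8 N·m.
Under the same torque, τ_max = 16T/(πd³) is largest where d is smallest — segment CD (d = 29.9 mm).
τ_max = 16·810.8/(π·(0.0299)³) = 1.545×10^8 Pa.

1.54e8 Pa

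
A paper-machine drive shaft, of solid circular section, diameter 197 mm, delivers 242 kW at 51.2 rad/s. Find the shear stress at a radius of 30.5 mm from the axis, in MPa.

ω = 51.2 rad/s, so T = P/ω = 242×10³ / 51.20 = 4727 N·m.
J = πd⁴/32 = π(0.197)⁴/32 = 1.479×10^-4 m⁴.
Shear stress varies linearly with radius: τ = T·r/J = 4727 × 0.0305 / 1.479×10^-4 = 9.749×10^5 Pa.

0.975 MPa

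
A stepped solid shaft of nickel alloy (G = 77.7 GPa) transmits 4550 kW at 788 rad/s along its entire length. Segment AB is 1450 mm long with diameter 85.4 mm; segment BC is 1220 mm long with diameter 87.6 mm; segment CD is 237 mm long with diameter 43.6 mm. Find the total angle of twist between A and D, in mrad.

86.0 mrad

ω = 788 rad/s, so T = P/ω = 4550×10³ / 788.0 = 5774 N·m.
J_AB = π(0.0854)⁴/32 = 5.22×10^-6 m⁴; J_BC = π(0.0876)⁴/32 = 5.78×10^-6 m⁴; J_CD = π(0.0436)⁴/32 = 3.55×10^-7 m⁴.
θ = (T/G)·Σ L_i/J_i = (5774/77.7×10⁹)·(1.45/5.22×10^-6 + 1.22/5.78×10^-6 + 0.237/3.55×10^-7) = 0.08596 rad.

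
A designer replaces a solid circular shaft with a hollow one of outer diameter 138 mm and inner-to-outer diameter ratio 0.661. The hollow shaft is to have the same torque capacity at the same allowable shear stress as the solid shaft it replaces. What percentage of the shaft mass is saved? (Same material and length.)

35.2 %

Equal τ_max and T ⇒ the solid shaft needs d_s³ = d_o³(1−k⁴), so d_s = 138·(1−0.661⁴)^(1/3) = 128.6 mm.
Area ratio A_h/A_s = d_o²(1−k²)/d_s² = (1−k²)/(1−k⁴)^(2/3) = 0.6485.
Mass saving = 1 − 0.6485 = 35.2 %.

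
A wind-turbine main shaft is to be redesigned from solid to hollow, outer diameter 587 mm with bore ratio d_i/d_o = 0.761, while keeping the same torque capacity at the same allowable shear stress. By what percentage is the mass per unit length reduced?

Equal τ_max and T ⇒ the solid shaft needs d_s³ = d_o³(1−k⁴), so d_s = 587·(1−0.761⁴)^(1/3) = 512.3 mm.
Area ratio A_h/A_s = d_o²(1−k²)/d_s² = (1−k²)/(1−k⁴)^(2/3) = 0.5526.
Mass saving = 1 − 0.5526 = 44.7 %.

44.7 %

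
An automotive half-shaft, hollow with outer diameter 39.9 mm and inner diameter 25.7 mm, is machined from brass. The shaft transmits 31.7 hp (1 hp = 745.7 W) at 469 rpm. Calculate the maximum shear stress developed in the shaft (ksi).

ω = 2π·469/60 = 49.11 rad/s, so T = P/ω = 31.7×745.7 / 49.11 = 481.3 N·m.
J = π(d_o⁴ − d_i⁴)/32 = π(0.0399⁴ − 0.0257⁴)/32 = 2.060×10^-7 m⁴.
τ_max = T·r/J = 481.3 × 0.0199 / 2.060×10^-7 = 4.661×10^7 Pa.

6.76 ksi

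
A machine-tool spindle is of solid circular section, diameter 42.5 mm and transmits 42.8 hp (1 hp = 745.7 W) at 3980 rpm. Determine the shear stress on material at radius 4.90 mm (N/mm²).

ω = 2π·3980/60 = 416.8 rad/s, so T = P/ω = 42.8×745.7 / 416.8 = 76.58 N·m.
J = πd⁴/32 = π(0.0425)⁴/32 = 3.203×10^-7 m⁴.
Shear stress varies linearly with radius: τ = T·r/J = 76.58 × 0.00490 / 3.203×10^-7 = 1.171×10^6 Pa.

1.17 N/mm²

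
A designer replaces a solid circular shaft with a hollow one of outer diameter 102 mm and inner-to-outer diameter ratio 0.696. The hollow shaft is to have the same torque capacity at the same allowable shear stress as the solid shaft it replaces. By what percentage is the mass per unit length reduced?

Equal τ_max and T ⇒ the solid shaft needs d_s³ = d_o³(1−k⁴), so d_s = 102·(1−0.696⁴)^(1/3) = 93.30 mm.
Area ratio A_h/A_s = d_o²(1−k²)/d_s² = (1−k²)/(1−k⁴)^(2/3) = 0.6162.
Mass saving = 1 − 0.6162 = 38.4 %.

38.4 %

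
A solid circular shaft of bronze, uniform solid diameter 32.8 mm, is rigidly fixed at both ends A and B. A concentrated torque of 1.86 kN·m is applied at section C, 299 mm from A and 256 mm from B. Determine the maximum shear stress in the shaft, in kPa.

With uniform GJ and both ends fixed, compatibility θ_AC = θ_CB gives T_A·a = T_B·b, together with T_A + T_B = T₀.
T_A = T₀·b/(a+b) = 1860·256/555.0 = 857.9 N·m; T_B = 1002 N·m.
τ in each portion: τ_AC = 1.24×10^8 Pa, τ_CB = 1.45×10^8 Pa; maximum is in CB.
τ_max = T_CB·r/J = 1002·0.0164/1.14×10^-7 = 1.446×10^8 Pa.

145000 kPa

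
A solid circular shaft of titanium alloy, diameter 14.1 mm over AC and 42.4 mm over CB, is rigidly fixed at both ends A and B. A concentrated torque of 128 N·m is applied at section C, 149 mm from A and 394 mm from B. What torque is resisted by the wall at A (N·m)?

4.01 N·m

Compatibility: T_A·a/J_AC = T_B·b/J_CB with T_A + T_B = T₀.
J_AC = 3.88×10^-9 m⁴, J_CB = 3.17×10^-7 m⁴, so T_A = T₀·(J_AC/a)/((J_AC/a)+(J_CB/b)) = 4.010 N·m, T_B = 124.0 N·m.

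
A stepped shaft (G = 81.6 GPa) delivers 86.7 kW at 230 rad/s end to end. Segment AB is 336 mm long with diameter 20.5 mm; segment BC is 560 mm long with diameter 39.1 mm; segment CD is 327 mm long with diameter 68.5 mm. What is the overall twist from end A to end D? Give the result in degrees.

5.82°

ω = 230 rad/s, so T = P/ω = 86.7×10³ / 230.0 = 377.0 N·m.
J_AB = π(0.0205)⁴/32 = 1.73×10^-8 m⁴; J_BC = π(0.0391)⁴/32 = 2.29×10^-7 m⁴; J_CD = π(0.0685)⁴/32 = 2.16×10^-6 m⁴.
θ = (T/G)·Σ L_i/J_i = (377.0/81.6×10⁹)·(0.336/1.73×10^-8 + 0.560/2.29×10^-7 + 0.327/2.16×10^-6) = 0.1015 rad.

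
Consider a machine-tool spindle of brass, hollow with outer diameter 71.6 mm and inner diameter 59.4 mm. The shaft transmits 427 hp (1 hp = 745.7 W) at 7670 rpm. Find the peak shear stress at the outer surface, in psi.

1520 psi

ω = 2π·7670/60 = 803.2 rad/s, so T = P/ω = 427×745.7 / 803.2 = 396.4 N·m.
J = π(d_o⁴ − d_i⁴)/32 = π(0.0716⁴ − 0.0594⁴)/32 = 1.358×10^-6 m⁴.
τ_max = T·r/J = 396.4 × 0.0358 / 1.358×10^-6 = 1.045×10^7 Pa.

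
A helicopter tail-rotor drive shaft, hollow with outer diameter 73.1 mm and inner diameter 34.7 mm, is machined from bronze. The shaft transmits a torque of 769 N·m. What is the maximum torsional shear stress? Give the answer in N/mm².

J = π(d_o⁴ − d_i⁴)/32 = π(0.0731⁴ − 0.0347⁴)/32 = 2.661×10^-6 m⁴.
τ_max = T·r/J = 769.0 × 0.0365 / 2.661×10^-6 = 1.056×10^7 Pa.

10.6 N/mm²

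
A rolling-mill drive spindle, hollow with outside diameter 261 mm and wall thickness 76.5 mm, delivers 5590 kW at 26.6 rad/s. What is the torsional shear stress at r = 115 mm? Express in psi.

7930 psi

ω = 26.6 rad/s, so T = P/ω = 5590×10³ / 26.60 = 210200 N·m.
J = π(d_o⁴ − d_i⁴)/32 = π(0.261⁴ − 0.108⁴)/32 = 4.422×10^-4 m⁴.
Shear stress varies linearly with radius: τ = T·r/J = 210200 × 0.115 / 4.422×10^-4 = 5.465×10^7 Pa.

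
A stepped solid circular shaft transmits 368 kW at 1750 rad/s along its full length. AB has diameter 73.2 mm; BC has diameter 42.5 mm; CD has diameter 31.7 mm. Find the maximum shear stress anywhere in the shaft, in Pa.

3.36e7 Pa

ω = 1750 rad/s, so T = P/ω = 368×10³ / 1750 = 210.3 N·m.
Under the same torque, τ_max = 16T/(πd³) is largest where d is smallest — segment CD (d = 31.7 mm).
τ_max = 16·210.3/(π·(0.0317)³) = 3.362×10^7 Pa.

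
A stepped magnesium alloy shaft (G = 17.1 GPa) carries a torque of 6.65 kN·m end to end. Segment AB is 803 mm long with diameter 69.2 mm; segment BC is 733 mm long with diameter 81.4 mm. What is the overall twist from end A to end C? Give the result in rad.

0.205 rad

J_AB = π(0.0692)⁴/32 = 2.25×10^-6 m⁴; J_BC = π(0.0814)⁴/32 = 4.31×10^-6 m⁴.
θ = (T/G)·Σ L_i/J_i = (6650/17.1×10⁹)·(0.803/2.25×10^-6 + 0.733/4.31×10^-6) = 0.2048 rad.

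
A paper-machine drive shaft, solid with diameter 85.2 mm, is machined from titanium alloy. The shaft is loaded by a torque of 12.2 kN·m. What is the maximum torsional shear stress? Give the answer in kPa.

J = πd⁴/32 = π(0.0852)⁴/32 = 5.173×10^-6 m⁴.
τ_max = T·r/J = 12200 × 0.0426 / 5.173×10^-6 = 1.005×10^8 Pa.

100000 kPa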